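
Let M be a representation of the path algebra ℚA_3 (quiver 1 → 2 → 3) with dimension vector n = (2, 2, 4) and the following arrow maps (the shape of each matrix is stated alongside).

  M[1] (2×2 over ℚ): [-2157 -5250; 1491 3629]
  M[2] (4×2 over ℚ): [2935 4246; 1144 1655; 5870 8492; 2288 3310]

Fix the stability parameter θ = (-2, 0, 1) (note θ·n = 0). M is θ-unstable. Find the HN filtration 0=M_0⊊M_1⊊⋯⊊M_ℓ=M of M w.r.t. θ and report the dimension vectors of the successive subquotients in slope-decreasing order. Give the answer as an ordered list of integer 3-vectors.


Via rank(M_{q-1}∘⋯∘M_p): M ≅ I[1,3]^2, I[3,3]^2.
μ_θ-semistable layers: μ^(1)=1; μ^(2)=0; μ^(3)=-2

((0, 0, 4); (0, 2, 0); (2, 0, 0))


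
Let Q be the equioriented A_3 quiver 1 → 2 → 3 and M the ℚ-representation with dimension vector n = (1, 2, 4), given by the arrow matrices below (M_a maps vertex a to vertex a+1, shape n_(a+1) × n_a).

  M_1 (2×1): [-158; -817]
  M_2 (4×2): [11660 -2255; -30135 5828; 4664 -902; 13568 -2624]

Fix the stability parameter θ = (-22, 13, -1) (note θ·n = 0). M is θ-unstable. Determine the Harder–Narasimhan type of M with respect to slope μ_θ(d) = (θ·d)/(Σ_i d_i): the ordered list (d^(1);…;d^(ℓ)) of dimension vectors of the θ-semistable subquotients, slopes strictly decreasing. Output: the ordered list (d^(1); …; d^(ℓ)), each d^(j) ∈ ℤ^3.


Barcode: M ≅ I[1,3], I[2,3], I[3,3]^2. HN layers by μ_θ (3 steps, strictly decreasing):
  μ^(1)=6; μ^(2)=-1; μ^(3)=-22

((0, 2, 2); (0, 0, 2); (1, 0, 0))


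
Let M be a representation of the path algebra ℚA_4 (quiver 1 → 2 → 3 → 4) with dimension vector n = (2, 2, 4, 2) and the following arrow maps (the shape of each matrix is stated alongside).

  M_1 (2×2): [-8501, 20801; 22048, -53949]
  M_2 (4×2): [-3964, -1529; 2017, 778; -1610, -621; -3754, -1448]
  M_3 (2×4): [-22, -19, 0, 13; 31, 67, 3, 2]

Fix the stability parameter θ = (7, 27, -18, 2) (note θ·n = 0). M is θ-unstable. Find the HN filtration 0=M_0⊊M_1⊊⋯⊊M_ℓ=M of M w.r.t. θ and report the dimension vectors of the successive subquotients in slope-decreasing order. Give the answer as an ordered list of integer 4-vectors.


Via rank(M_{q-1}∘⋯∘M_p): M ≅ I[1,3], I[1,4], I[3,3], I[3,4].
μ_θ-semistable layers: μ^(1)=16/3; μ^(2)=9/2; μ^(3)=2; μ^(4)=-18

((1, 1, 1, 0); (1, 1, 1, 1); (0, 0, 0, 1); (0, 0, 2, 0))


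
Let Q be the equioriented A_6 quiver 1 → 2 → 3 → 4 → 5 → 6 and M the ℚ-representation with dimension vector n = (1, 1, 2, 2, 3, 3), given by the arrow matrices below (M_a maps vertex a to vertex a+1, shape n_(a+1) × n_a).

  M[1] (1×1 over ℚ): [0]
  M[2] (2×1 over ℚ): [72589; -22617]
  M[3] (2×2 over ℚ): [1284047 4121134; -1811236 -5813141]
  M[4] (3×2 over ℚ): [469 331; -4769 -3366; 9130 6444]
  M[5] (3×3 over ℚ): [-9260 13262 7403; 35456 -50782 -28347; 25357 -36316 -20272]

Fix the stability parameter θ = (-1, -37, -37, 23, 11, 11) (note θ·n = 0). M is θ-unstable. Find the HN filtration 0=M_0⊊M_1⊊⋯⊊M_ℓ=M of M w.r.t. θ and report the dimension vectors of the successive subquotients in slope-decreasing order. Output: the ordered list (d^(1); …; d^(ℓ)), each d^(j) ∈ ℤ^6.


Via rank(M_{q-1}∘⋯∘M_p): M ≅ I[1,1], I[2,5], I[3,6], I[5,6], I[6,6].
μ_θ-semistable layers: μ^(1)=17; μ^(2)=15; μ^(3)=11; μ^(4)=-1; μ^(5)=-37

((0, 0, 0, 1, 1, 0); (0, 0, 0, 1, 1, 1); (0, 0, 0, 0, 1, 2); (1, 0, 0, 0, 0, 0); (0, 1, 2, 0, 0, 0))


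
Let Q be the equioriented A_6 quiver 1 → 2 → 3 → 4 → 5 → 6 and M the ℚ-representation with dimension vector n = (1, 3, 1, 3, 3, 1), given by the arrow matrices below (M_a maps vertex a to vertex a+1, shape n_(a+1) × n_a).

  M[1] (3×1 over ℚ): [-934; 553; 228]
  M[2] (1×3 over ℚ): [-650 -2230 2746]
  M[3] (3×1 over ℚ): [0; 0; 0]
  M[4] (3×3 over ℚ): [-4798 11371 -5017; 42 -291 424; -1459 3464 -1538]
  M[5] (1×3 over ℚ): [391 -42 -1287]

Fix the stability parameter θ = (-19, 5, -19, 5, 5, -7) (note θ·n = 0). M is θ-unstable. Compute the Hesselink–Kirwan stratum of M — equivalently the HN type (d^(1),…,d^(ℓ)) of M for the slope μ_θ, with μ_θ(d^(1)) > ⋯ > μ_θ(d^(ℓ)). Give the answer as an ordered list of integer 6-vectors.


Via rank(M_{q-1}∘⋯∘M_p): M ≅ I[1,3], I[2,2]^2, I[4,5]^2, I[4,6].
μ_θ-semistable layers: μ^(1)=5; μ^(2)=1; μ^(3)=-7; μ^(4)=-19

((0, 2, 0, 2, 2, 0); (0, 0, 0, 1, 1, 1); (0, 1, 1, 0, 0, 0); (1, 0, 0, 0, 0, 0))


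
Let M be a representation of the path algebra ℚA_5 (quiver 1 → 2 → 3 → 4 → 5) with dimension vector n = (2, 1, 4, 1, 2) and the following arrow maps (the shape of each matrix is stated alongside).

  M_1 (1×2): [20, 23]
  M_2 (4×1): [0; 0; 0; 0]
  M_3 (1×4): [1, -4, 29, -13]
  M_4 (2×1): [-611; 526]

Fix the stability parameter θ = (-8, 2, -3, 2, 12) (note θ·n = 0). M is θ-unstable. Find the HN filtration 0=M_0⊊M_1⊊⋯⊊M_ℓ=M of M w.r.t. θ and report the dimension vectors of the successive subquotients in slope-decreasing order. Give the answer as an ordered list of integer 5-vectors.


Via rank(M_{q-1}∘⋯∘M_p): M ≅ I[1,1], I[1,2], I[3,3]^3, I[3,5], I[5,5].
μ_θ-semistable layers: μ^(1)=12; μ^(2)=2; μ^(3)=-3; μ^(4)=-8

((0, 0, 0, 0, 2); (0, 1, 0, 1, 0); (0, 0, 4, 0, 0); (2, 0, 0, 0, 0))


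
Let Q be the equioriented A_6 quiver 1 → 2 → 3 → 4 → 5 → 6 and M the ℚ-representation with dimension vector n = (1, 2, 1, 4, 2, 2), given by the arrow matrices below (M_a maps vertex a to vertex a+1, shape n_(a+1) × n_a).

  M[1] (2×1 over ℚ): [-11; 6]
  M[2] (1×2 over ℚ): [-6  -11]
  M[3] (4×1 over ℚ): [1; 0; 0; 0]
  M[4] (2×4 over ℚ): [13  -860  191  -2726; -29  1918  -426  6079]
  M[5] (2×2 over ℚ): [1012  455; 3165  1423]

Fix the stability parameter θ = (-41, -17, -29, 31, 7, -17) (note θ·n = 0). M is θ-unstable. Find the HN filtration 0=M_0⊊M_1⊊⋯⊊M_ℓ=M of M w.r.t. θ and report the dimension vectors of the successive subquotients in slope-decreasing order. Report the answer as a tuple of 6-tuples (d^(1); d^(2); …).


Via rank(M_{q-1}∘⋯∘M_p): M ≅ I[1,2], I[2,6], I[4,4]^2, I[4,6].
μ_θ-semistable layers: μ^(1)=31; μ^(2)=7; μ^(3)=-17; μ^(4)=-23; μ^(5)=-41

((0, 0, 0, 2, 0, 0); (0, 0, 0, 2, 2, 2); (0, 1, 0, 0, 0, 0); (0, 1, 1, 0, 0, 0); (1, 0, 0, 0, 0, 0))


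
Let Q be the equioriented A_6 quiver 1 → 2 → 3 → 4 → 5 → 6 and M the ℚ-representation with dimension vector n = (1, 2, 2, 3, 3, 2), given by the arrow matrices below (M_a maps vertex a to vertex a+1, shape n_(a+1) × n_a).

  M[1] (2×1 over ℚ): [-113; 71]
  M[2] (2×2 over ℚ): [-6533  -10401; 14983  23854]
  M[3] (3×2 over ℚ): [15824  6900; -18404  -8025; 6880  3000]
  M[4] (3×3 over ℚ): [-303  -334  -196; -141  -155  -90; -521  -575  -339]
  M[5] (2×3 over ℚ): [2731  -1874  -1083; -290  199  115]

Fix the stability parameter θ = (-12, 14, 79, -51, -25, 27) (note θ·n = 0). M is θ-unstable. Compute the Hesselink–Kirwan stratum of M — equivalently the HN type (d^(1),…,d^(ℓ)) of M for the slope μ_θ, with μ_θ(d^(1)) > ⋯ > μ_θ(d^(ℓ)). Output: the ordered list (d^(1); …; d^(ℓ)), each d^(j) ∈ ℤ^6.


Via rank(M_{q-1}∘⋯∘M_p): M ≅ I[1,6], I[2,3], I[4,5], I[4,6].
μ_θ-semistable layers: μ^(1)=79; μ^(2)=27; μ^(3)=14; μ^(4)=17/4; μ^(5)=-12; μ^(6)=-25; μ^(7)=-51

((0, 0, 1, 0, 0, 0); (0, 0, 0, 0, 0, 2); (0, 1, 0, 0, 0, 0); (0, 1, 1, 1, 1, 0); (1, 0, 0, 0, 0, 0); (0, 0, 0, 0, 2, 0); (0, 0, 0, 2, 0, 0))


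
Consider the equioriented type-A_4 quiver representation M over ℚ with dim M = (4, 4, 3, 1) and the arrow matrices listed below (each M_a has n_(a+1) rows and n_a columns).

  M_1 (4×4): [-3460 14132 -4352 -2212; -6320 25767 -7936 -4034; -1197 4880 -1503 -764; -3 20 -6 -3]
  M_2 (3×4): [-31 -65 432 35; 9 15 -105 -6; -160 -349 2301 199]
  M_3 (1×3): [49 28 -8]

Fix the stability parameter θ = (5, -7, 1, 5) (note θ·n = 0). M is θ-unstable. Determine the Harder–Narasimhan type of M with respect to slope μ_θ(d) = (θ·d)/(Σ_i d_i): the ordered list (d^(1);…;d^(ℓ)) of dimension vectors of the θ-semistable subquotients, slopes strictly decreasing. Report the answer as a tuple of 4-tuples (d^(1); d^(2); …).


Barcode: M ≅ I[1,1], I[1,3]^2, I[1,4], I[2,2]. HN layers by μ_θ (4 steps, strictly decreasing):
  μ^(1)=5; μ^(2)=1; μ^(3)=-1; μ^(4)=-7

((1, 0, 0, 1); (0, 0, 3, 0); (3, 3, 0, 0); (0, 1, 0, 0))


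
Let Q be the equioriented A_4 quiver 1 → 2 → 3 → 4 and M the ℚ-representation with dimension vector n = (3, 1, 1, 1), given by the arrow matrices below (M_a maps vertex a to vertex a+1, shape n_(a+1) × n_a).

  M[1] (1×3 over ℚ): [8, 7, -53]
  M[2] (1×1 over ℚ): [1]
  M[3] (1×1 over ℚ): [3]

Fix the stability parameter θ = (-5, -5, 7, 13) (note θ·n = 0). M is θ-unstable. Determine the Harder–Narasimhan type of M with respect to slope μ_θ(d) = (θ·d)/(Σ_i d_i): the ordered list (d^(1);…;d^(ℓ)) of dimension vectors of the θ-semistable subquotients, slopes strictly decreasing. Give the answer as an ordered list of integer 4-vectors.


Via rank(M_{q-1}∘⋯∘M_p): M ≅ I[1,1]^2, I[1,4].
μ_θ-semistable layers: μ^(1)=13; μ^(2)=7; μ^(3)=-5

((0, 0, 0, 1); (0, 0, 1, 0); (3, 1, 0, 0))


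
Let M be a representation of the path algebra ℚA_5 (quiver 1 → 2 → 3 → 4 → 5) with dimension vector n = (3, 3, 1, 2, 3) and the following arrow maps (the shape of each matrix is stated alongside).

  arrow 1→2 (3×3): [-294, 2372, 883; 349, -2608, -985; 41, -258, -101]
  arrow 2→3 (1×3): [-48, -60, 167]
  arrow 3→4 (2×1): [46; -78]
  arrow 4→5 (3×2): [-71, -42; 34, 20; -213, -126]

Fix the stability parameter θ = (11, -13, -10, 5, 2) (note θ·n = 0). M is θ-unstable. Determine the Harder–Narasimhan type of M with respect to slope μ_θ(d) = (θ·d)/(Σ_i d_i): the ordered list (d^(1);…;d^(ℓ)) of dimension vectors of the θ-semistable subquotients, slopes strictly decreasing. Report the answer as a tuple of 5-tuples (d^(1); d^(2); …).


Interval decomposition of M: I[1,2]^2, I[1,5], I[4,5], I[5,5].
HN type (ℓ=4): μ^(1)=7/2; μ^(2)=2; μ^(3)=-1; μ^(4)=-4

((0, 0, 0, 2, 2); (0, 0, 0, 0, 1); (2, 2, 0, 0, 0); (1, 1, 1, 0, 0))


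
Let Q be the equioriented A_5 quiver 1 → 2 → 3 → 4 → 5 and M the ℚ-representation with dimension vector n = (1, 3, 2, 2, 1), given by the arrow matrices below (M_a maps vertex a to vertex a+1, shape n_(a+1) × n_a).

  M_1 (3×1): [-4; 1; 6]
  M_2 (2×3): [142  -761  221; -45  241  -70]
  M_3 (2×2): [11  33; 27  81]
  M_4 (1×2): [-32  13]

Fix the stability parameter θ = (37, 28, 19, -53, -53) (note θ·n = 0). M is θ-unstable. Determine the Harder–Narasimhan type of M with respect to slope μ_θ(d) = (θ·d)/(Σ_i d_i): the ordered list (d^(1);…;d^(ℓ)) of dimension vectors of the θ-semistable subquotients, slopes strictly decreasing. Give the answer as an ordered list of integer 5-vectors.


Via rank(M_{q-1}∘⋯∘M_p): M ≅ I[1,3], I[2,2], I[2,5], I[4,4].
μ_θ-semistable layers: μ^(1)=28; μ^(2)=-59/4; μ^(3)=-53

((1, 2, 1, 0, 0); (0, 1, 1, 1, 1); (0, 0, 0, 1, 0))


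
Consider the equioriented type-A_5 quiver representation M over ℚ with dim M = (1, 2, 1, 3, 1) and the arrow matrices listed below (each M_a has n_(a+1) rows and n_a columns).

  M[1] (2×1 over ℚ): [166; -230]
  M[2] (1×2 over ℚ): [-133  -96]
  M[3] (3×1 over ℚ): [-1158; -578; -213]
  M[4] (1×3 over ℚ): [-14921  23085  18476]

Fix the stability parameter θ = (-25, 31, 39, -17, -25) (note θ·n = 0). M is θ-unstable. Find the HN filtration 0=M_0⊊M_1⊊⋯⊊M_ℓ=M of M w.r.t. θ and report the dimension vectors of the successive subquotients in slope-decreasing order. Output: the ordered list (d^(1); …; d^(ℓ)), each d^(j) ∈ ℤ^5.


Interval decomposition of M: I[1,4], I[2,2], I[4,4], I[4,5].
HN type (ℓ=5): μ^(1)=31; μ^(2)=53/3; μ^(3)=-17; μ^(4)=-21; μ^(5)=-25

((0, 1, 0, 0, 0); (0, 1, 1, 1, 0); (0, 0, 0, 1, 0); (0, 0, 0, 1, 1); (1, 0, 0, 0, 0))


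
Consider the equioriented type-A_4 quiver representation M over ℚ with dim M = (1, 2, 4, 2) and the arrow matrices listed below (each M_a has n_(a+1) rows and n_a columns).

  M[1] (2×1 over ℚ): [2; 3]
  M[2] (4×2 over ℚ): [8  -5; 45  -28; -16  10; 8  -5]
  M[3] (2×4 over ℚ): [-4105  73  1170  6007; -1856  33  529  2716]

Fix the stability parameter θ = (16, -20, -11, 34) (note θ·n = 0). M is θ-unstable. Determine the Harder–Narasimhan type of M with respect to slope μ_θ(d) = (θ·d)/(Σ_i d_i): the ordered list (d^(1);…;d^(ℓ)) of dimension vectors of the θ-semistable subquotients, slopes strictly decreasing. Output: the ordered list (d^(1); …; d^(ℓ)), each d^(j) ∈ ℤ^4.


Barcode: M ≅ I[1,3], I[2,4], I[3,3], I[3,4]. HN layers by μ_θ (4 steps, strictly decreasing):
  μ^(1)=34; μ^(2)=-5; μ^(3)=-11; μ^(4)=-20

((0, 0, 0, 2); (1, 1, 1, 0); (0, 0, 3, 0); (0, 1, 0, 0))


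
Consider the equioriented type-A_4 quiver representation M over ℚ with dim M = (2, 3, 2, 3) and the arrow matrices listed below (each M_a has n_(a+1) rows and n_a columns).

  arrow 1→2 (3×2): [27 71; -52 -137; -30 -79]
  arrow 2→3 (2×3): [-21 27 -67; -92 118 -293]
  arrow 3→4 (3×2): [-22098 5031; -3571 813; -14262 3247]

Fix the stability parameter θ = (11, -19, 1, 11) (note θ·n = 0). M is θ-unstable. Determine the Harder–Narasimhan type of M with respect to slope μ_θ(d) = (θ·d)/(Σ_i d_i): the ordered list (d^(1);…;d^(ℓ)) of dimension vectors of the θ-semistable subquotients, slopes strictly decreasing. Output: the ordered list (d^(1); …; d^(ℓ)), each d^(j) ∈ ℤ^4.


Via rank(M_{q-1}∘⋯∘M_p): M ≅ I[1,4]^2, I[2,2], I[4,4].
μ_θ-semistable layers: μ^(1)=11; μ^(2)=1; μ^(3)=-4; μ^(4)=-19

((0, 0, 0, 3); (0, 0, 2, 0); (2, 2, 0, 0); (0, 1, 0, 0))


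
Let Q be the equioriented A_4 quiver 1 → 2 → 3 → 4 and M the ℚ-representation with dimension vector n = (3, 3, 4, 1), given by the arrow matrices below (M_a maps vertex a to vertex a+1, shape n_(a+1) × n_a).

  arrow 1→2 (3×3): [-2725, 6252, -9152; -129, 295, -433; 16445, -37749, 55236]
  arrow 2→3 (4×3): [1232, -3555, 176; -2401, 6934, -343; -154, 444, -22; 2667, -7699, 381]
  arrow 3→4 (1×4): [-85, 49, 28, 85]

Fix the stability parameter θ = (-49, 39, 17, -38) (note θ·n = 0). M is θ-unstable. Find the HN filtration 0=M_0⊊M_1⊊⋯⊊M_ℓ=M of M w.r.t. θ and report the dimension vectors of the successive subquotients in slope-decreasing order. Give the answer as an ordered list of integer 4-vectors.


Barcode: M ≅ I[1,2], I[1,3], I[1,4], I[3,3]^2. HN layers by μ_θ (5 steps, strictly decreasing):
  μ^(1)=39; μ^(2)=28; μ^(3)=17; μ^(4)=6; μ^(5)=-49

((0, 1, 0, 0); (0, 1, 1, 0); (0, 0, 2, 0); (0, 1, 1, 1); (3, 0, 0, 0))


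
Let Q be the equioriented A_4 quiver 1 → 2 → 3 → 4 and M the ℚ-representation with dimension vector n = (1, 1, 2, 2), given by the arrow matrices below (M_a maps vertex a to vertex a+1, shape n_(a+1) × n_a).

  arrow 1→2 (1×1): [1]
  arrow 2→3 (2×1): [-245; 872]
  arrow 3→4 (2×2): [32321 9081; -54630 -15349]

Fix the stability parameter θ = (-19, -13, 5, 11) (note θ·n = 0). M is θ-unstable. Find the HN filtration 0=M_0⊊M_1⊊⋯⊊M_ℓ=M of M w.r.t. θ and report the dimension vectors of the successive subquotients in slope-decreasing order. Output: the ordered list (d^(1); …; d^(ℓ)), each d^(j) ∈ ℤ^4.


Barcode: M ≅ I[1,4], I[3,4]. HN layers by μ_θ (4 steps, strictly decreasing):
  μ^(1)=11; μ^(2)=5; μ^(3)=-13; μ^(4)=-19

((0, 0, 0, 2); (0, 0, 2, 0); (0, 1, 0, 0); (1, 0, 0, 0))


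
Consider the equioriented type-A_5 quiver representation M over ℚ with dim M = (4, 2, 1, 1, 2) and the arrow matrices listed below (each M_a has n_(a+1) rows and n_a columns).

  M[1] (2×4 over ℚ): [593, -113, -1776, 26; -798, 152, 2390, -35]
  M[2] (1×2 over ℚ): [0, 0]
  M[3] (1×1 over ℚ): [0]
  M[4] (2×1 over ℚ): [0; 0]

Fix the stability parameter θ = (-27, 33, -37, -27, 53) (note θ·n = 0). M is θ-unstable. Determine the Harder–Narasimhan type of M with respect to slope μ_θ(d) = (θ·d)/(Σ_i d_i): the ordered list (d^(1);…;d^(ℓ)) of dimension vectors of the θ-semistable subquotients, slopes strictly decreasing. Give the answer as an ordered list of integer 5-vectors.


Barcode: M ≅ I[1,1]^2, I[1,2]^2, I[3,3], I[4,4], I[5,5]^2. HN layers by μ_θ (4 steps, strictly decreasing):
  μ^(1)=53; μ^(2)=33; μ^(3)=-27; μ^(4)=-37

((0, 0, 0, 0, 2); (0, 2, 0, 0, 0); (4, 0, 0, 1, 0); (0, 0, 1, 0, 0))


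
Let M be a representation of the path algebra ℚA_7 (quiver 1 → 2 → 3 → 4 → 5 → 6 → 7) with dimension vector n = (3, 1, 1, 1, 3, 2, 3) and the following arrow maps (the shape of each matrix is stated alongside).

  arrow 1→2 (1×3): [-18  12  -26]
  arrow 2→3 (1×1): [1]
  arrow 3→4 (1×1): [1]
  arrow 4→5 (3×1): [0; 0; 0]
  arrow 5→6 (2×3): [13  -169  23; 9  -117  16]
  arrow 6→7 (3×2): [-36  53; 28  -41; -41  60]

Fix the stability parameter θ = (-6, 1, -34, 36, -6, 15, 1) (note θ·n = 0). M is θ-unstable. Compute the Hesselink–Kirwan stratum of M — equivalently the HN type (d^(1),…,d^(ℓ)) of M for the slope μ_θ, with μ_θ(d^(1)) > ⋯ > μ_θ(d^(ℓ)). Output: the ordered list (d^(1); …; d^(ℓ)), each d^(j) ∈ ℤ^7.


Barcode: M ≅ I[1,1]^2, I[1,4], I[5,5], I[5,7]^2, I[7,7]. HN layers by μ_θ (5 steps, strictly decreasing):
  μ^(1)=36; μ^(2)=8; μ^(3)=1; μ^(4)=-6; μ^(5)=-13

((0, 0, 0, 1, 0, 0, 0); (0, 0, 0, 0, 0, 2, 2); (0, 0, 0, 0, 0, 0, 1); (2, 0, 0, 0, 3, 0, 0); (1, 1, 1, 0, 0, 0, 0))


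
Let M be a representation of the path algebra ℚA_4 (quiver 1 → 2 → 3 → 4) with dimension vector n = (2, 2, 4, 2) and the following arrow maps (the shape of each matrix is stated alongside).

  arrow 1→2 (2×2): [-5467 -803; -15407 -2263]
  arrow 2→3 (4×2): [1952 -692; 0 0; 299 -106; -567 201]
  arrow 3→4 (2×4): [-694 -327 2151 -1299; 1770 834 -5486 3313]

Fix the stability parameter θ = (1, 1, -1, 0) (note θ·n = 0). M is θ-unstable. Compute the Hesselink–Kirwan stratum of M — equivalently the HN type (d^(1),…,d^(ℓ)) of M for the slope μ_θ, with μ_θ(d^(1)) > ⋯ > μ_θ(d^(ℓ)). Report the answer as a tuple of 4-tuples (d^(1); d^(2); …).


Via rank(M_{q-1}∘⋯∘M_p): M ≅ I[1,1], I[1,4], I[2,4], I[3,3]^2.
μ_θ-semistable layers: μ^(1)=1; μ^(2)=1/4; μ^(3)=0; μ^(4)=-1

((1, 0, 0, 0); (1, 1, 1, 1); (0, 1, 1, 1); (0, 0, 2, 0))


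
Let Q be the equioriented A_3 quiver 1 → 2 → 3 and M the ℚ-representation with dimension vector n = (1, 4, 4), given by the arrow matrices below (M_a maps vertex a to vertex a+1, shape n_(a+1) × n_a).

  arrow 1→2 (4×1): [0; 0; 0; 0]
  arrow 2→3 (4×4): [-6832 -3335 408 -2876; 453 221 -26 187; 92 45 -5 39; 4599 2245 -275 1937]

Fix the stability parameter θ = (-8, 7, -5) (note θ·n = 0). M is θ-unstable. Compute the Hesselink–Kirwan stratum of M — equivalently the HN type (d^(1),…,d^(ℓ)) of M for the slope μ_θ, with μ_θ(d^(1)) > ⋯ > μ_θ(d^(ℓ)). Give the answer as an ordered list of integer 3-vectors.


Via rank(M_{q-1}∘⋯∘M_p): M ≅ I[1,1], I[2,3]^4.
μ_θ-semistable layers: μ^(1)=1; μ^(2)=-8

((0, 4, 4); (1, 0, 0))


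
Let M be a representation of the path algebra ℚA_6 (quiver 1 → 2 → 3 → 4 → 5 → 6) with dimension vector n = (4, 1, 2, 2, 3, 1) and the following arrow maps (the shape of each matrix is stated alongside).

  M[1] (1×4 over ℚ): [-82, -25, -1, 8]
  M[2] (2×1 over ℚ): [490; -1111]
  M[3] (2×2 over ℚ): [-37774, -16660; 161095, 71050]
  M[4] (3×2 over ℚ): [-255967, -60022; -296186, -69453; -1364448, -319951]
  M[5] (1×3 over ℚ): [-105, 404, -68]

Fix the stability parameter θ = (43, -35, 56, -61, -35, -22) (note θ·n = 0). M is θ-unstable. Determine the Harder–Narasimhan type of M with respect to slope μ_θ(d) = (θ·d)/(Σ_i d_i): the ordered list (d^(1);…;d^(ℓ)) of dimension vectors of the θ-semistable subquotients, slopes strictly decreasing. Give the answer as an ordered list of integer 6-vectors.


Via rank(M_{q-1}∘⋯∘M_p): M ≅ I[1,1]^3, I[1,3], I[3,5], I[4,6], I[5,5].
μ_θ-semistable layers: μ^(1)=56; μ^(2)=43; μ^(3)=4; μ^(4)=-40/3; μ^(5)=-22; μ^(6)=-35; μ^(7)=-61

((0, 0, 1, 0, 0, 0); (3, 0, 0, 0, 0, 0); (1, 1, 0, 0, 0, 0); (0, 0, 1, 1, 1, 0); (0, 0, 0, 0, 0, 1); (0, 0, 0, 0, 2, 0); (0, 0, 0, 1, 0, 0))


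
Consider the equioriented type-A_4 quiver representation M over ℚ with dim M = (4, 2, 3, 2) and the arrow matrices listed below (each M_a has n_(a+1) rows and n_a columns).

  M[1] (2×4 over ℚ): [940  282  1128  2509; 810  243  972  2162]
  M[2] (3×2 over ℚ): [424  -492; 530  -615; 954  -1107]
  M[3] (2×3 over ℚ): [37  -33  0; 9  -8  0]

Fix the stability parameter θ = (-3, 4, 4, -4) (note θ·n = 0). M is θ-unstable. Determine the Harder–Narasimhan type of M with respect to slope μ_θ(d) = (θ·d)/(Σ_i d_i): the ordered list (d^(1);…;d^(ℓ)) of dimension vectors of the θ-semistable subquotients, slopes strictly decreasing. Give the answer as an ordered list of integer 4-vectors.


Barcode: M ≅ I[1,1]^2, I[1,2], I[1,4], I[3,3], I[3,4]. HN layers by μ_θ (4 steps, strictly decreasing):
  μ^(1)=4; μ^(2)=4/3; μ^(3)=0; μ^(4)=-3

((0, 1, 1, 0); (0, 1, 1, 1); (0, 0, 1, 1); (4, 0, 0, 0))


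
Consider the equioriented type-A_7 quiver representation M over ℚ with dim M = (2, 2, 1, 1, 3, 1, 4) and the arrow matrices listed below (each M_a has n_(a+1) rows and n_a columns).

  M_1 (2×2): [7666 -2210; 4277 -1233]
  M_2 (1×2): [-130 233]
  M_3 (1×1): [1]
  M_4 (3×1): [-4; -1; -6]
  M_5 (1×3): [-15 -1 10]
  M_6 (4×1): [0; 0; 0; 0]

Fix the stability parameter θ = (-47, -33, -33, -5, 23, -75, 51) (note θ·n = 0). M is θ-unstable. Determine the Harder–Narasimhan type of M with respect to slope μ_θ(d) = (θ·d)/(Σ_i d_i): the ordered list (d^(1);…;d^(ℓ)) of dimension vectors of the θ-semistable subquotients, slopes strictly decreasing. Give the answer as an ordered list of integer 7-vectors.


Interval decomposition of M: I[1,2], I[1,6], I[5,5]^2, I[7,7]^4.
HN type (ℓ=5): μ^(1)=51; μ^(2)=23; μ^(3)=-19; μ^(4)=-33; μ^(5)=-47

((0, 0, 0, 0, 0, 0, 4); (0, 0, 0, 0, 2, 0, 0); (0, 0, 0, 1, 1, 1, 0); (0, 2, 1, 0, 0, 0, 0); (2, 0, 0, 0, 0, 0, 0))


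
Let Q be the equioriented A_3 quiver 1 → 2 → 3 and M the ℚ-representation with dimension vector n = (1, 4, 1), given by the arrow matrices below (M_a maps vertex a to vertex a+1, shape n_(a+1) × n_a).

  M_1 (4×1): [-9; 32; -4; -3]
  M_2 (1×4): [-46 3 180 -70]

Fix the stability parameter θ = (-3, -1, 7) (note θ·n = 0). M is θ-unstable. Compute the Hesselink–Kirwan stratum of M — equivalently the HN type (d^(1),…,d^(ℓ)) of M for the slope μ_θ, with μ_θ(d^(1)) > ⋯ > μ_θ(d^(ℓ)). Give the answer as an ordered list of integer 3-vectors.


Barcode: M ≅ I[1,2], I[2,2]^2, I[2,3]. HN layers by μ_θ (3 steps, strictly decreasing):
  μ^(1)=7; μ^(2)=-1; μ^(3)=-3

((0, 0, 1); (0, 4, 0); (1, 0, 0))


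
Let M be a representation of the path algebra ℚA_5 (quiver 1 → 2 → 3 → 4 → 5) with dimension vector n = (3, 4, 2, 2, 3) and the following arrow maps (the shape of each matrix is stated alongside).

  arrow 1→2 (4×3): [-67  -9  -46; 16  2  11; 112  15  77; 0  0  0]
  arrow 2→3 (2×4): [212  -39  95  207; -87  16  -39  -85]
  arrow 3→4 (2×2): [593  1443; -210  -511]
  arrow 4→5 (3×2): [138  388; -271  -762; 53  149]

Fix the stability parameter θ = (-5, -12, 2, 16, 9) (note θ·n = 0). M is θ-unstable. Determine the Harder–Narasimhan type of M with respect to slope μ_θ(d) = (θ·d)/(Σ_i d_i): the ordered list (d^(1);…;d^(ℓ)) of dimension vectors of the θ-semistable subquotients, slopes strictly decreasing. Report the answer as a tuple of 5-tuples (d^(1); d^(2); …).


Via rank(M_{q-1}∘⋯∘M_p): M ≅ I[1,2], I[1,5]^2, I[2,2], I[5,5].
μ_θ-semistable layers: μ^(1)=25/2; μ^(2)=9; μ^(3)=2; μ^(4)=-17/2; μ^(5)=-12

((0, 0, 0, 2, 2); (0, 0, 0, 0, 1); (0, 0, 2, 0, 0); (3, 3, 0, 0, 0); (0, 1, 0, 0, 0))


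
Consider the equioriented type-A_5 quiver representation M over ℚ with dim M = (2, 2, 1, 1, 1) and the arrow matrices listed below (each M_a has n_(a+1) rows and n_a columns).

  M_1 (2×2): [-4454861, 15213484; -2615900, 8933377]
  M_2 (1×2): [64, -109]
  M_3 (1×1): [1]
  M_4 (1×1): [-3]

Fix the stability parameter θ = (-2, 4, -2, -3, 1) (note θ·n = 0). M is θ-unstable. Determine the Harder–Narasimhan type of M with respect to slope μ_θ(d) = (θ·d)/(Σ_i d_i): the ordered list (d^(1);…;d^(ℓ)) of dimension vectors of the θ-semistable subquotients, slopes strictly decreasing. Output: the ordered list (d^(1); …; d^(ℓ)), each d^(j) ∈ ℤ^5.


Interval decomposition of M: I[1,2], I[1,5].
HN type (ℓ=4): μ^(1)=4; μ^(2)=1; μ^(3)=-1/3; μ^(4)=-2

((0, 1, 0, 0, 0); (0, 0, 0, 0, 1); (0, 1, 1, 1, 0); (2, 0, 0, 0, 0))


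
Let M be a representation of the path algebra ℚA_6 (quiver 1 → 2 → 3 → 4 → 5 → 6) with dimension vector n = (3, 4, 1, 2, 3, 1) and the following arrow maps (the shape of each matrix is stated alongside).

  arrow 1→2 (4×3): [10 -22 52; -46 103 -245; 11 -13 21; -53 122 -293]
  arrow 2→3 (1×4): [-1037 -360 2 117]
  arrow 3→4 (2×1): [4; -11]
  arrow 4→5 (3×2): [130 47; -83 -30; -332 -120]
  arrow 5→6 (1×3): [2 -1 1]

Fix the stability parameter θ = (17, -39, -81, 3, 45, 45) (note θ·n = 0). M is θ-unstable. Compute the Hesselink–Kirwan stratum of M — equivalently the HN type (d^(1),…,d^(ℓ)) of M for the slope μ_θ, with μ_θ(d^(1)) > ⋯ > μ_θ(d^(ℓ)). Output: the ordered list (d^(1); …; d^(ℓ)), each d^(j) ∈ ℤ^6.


Interval decomposition of M: I[1,2]^2, I[1,5], I[2,2], I[4,6], I[5,5].
HN type (ℓ=5): μ^(1)=45; μ^(2)=3; μ^(3)=-11; μ^(4)=-103/3; μ^(5)=-39

((0, 0, 0, 0, 3, 1); (0, 0, 0, 2, 0, 0); (2, 2, 0, 0, 0, 0); (1, 1, 1, 0, 0, 0); (0, 1, 0, 0, 0, 0))


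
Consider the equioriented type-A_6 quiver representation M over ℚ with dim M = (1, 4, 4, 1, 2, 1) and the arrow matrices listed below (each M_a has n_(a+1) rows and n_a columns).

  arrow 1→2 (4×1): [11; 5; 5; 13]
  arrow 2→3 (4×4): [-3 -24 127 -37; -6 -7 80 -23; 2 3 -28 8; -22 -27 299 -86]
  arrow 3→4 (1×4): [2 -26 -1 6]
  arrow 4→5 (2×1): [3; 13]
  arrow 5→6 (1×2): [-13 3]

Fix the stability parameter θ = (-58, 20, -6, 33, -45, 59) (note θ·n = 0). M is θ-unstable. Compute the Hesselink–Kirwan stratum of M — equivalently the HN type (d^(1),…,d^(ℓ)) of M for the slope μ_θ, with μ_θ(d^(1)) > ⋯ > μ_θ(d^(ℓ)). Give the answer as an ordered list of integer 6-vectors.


Barcode: M ≅ I[1,5], I[2,3]^3, I[5,6]. HN layers by μ_θ (5 steps, strictly decreasing):
  μ^(1)=59; μ^(2)=7; μ^(3)=1/2; μ^(4)=-45; μ^(5)=-58

((0, 0, 0, 0, 0, 1); (0, 3, 3, 0, 0, 0); (0, 1, 1, 1, 1, 0); (0, 0, 0, 0, 1, 0); (1, 0, 0, 0, 0, 0))


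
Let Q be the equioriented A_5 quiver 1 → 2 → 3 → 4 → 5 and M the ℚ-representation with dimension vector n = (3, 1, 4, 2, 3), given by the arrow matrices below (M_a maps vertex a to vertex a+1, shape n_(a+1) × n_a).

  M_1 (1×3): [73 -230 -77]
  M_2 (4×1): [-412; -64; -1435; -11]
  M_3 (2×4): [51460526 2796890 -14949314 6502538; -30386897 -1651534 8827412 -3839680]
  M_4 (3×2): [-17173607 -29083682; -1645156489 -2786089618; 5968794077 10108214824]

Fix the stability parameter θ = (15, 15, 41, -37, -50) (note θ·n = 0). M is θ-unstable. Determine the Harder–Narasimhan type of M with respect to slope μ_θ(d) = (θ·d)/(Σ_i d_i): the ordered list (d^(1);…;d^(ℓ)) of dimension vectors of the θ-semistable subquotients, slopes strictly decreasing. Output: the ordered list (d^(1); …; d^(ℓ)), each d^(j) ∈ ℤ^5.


Interval decomposition of M: I[1,1]^2, I[1,3], I[3,3], I[3,5]^2, I[5,5].
HN type (ℓ=4): μ^(1)=41; μ^(2)=15; μ^(3)=-46/3; μ^(4)=-50

((0, 0, 2, 0, 0); (3, 1, 0, 0, 0); (0, 0, 2, 2, 2); (0, 0, 0, 0, 1))


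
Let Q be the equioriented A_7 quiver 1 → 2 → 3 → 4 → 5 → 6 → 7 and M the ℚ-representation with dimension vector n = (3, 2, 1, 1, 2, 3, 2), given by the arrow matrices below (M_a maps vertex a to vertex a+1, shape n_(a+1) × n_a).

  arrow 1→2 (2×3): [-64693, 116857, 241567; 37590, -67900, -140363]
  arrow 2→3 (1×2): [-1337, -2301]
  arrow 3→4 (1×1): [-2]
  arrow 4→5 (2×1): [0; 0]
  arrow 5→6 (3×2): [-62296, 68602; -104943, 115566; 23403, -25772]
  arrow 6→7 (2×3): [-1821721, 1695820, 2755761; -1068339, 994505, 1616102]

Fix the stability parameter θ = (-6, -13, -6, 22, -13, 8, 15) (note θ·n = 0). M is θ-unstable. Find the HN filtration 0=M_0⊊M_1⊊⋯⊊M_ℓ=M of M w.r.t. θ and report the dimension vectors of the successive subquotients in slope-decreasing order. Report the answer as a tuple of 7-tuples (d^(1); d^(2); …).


Interval decomposition of M: I[1,1], I[1,2], I[1,4], I[5,7]^2, I[6,6].
HN type (ℓ=6): μ^(1)=22; μ^(2)=15; μ^(3)=8; μ^(4)=-6; μ^(5)=-19/2; μ^(6)=-13

((0, 0, 0, 1, 0, 0, 0); (0, 0, 0, 0, 0, 0, 2); (0, 0, 0, 0, 0, 3, 0); (1, 0, 1, 0, 0, 0, 0); (2, 2, 0, 0, 0, 0, 0); (0, 0, 0, 0, 2, 0, 0))


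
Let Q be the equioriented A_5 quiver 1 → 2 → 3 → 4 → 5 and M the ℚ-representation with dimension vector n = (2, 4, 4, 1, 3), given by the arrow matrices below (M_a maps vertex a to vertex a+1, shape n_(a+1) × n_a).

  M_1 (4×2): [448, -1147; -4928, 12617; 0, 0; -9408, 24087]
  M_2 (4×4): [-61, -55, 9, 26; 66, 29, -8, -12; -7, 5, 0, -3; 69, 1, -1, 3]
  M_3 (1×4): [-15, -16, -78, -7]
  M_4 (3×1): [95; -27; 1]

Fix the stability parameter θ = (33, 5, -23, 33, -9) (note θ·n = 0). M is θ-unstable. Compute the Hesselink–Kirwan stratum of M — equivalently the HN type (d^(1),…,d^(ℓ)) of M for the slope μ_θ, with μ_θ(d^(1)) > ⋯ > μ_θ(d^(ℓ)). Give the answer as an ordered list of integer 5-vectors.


Via rank(M_{q-1}∘⋯∘M_p): M ≅ I[1,1], I[1,5], I[2,3]^3, I[5,5]^2.
μ_θ-semistable layers: μ^(1)=33; μ^(2)=12; μ^(3)=5; μ^(4)=-9

((1, 0, 0, 0, 0); (0, 0, 0, 1, 1); (1, 1, 1, 0, 0); (0, 3, 3, 0, 2))


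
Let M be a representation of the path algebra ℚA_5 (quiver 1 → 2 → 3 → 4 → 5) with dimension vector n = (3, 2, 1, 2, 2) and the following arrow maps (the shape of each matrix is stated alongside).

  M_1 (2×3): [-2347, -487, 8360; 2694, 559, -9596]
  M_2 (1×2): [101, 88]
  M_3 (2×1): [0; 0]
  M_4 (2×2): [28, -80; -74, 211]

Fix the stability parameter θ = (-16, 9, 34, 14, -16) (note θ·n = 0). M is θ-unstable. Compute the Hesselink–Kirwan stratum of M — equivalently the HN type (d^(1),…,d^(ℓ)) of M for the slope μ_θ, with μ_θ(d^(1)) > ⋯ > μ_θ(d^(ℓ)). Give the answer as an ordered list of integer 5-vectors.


Via rank(M_{q-1}∘⋯∘M_p): M ≅ I[1,1], I[1,2], I[1,3], I[4,5]^2.
μ_θ-semistable layers: μ^(1)=34; μ^(2)=9; μ^(3)=-1; μ^(4)=-16

((0, 0, 1, 0, 0); (0, 2, 0, 0, 0); (0, 0, 0, 2, 2); (3, 0, 0, 0, 0))


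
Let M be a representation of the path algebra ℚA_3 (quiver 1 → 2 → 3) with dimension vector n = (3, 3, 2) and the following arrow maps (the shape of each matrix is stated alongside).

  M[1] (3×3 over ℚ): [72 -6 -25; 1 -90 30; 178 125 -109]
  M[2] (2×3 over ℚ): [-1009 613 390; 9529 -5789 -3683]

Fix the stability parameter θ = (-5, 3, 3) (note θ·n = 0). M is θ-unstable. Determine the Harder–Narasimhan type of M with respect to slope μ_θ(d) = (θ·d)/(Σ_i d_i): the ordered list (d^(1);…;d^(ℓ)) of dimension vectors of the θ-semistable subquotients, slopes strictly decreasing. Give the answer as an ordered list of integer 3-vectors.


Via rank(M_{q-1}∘⋯∘M_p): M ≅ I[1,2], I[1,3]^2.
μ_θ-semistable layers: μ^(1)=3; μ^(2)=-5

((0, 3, 2); (3, 0, 0))


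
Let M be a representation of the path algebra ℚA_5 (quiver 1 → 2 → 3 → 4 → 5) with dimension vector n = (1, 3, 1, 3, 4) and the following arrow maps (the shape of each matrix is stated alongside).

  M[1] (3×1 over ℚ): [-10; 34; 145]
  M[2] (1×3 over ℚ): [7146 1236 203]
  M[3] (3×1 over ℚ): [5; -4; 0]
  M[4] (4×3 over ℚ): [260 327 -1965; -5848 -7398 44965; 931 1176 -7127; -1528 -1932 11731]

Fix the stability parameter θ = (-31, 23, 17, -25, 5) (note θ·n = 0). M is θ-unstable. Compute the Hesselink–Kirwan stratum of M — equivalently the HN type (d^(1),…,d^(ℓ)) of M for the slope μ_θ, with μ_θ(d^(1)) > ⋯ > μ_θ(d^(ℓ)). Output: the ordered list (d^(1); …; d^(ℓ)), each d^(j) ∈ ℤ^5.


Barcode: M ≅ I[1,5], I[2,2]^2, I[4,5]^2, I[5,5]. HN layers by μ_θ (4 steps, strictly decreasing):
  μ^(1)=23; μ^(2)=5; μ^(3)=-25; μ^(4)=-31

((0, 2, 0, 0, 0); (0, 1, 1, 1, 4); (0, 0, 0, 2, 0); (1, 0, 0, 0, 0))


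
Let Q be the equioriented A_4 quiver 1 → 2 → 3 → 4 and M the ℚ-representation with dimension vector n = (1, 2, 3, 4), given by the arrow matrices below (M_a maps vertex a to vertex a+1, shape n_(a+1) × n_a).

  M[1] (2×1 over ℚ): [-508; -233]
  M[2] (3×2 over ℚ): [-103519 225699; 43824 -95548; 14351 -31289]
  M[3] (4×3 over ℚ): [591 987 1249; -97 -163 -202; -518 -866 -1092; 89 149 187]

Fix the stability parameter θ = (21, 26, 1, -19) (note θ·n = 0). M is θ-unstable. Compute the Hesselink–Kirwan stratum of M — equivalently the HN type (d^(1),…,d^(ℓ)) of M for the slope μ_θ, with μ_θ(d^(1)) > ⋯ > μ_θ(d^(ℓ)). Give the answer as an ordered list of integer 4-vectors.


Barcode: M ≅ I[1,4], I[2,4], I[3,3], I[4,4]^2. HN layers by μ_θ (4 steps, strictly decreasing):
  μ^(1)=29/4; μ^(2)=8/3; μ^(3)=1; μ^(4)=-19

((1, 1, 1, 1); (0, 1, 1, 1); (0, 0, 1, 0); (0, 0, 0, 2))


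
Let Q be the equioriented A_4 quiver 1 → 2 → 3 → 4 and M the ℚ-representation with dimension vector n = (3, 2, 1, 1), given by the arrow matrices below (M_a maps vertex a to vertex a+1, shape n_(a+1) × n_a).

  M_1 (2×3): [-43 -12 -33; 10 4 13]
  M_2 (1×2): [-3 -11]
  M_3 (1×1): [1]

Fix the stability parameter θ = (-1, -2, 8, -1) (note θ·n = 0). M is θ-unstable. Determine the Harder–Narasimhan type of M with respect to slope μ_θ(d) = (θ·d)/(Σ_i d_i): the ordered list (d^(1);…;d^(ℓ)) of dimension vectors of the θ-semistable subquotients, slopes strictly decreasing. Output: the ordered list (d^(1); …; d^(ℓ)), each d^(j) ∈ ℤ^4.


Via rank(M_{q-1}∘⋯∘M_p): M ≅ I[1,1], I[1,2], I[1,4].
μ_θ-semistable layers: μ^(1)=7/2; μ^(2)=-1; μ^(3)=-3/2

((0, 0, 1, 1); (1, 0, 0, 0); (2, 2, 0, 0))


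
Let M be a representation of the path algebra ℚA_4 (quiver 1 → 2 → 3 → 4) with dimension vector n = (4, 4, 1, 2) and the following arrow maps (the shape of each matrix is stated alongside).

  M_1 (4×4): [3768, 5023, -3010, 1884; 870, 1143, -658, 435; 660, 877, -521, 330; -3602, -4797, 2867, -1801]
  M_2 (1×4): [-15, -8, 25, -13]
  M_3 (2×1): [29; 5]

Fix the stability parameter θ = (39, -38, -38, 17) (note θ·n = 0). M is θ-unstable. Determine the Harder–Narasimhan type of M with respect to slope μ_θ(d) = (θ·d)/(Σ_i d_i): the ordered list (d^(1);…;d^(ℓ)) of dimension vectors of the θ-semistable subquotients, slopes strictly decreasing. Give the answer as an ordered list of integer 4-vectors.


Barcode: M ≅ I[1,1], I[1,2]^2, I[1,4], I[2,2], I[4,4]. HN layers by μ_θ (5 steps, strictly decreasing):
  μ^(1)=39; μ^(2)=17; μ^(3)=1/2; μ^(4)=-37/3; μ^(5)=-38

((1, 0, 0, 0); (0, 0, 0, 2); (2, 2, 0, 0); (1, 1, 1, 0); (0, 1, 0, 0))


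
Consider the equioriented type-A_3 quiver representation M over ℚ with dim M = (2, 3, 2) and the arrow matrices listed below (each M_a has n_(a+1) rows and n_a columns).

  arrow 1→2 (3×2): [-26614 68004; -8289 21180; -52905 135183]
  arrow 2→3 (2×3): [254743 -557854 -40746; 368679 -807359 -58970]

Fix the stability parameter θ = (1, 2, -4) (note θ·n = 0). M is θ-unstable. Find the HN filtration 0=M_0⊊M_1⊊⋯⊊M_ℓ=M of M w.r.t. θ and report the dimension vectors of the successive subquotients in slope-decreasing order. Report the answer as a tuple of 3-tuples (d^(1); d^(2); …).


Interval decomposition of M: I[1,3]^2, I[2,2].
HN type (ℓ=2): μ^(1)=2; μ^(2)=-1/3

((0, 1, 0); (2, 2, 2))


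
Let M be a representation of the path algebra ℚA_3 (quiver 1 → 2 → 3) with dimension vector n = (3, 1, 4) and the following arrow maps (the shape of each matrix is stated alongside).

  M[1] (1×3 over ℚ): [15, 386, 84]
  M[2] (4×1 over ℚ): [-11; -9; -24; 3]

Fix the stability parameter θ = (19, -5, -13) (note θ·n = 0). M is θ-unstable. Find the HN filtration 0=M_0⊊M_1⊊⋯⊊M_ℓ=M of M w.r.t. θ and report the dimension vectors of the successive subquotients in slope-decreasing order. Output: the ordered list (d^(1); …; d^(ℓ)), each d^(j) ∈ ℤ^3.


Barcode: M ≅ I[1,1]^2, I[1,3], I[3,3]^3. HN layers by μ_θ (3 steps, strictly decreasing):
  μ^(1)=19; μ^(2)=1/3; μ^(3)=-13

((2, 0, 0); (1, 1, 1); (0, 0, 3))


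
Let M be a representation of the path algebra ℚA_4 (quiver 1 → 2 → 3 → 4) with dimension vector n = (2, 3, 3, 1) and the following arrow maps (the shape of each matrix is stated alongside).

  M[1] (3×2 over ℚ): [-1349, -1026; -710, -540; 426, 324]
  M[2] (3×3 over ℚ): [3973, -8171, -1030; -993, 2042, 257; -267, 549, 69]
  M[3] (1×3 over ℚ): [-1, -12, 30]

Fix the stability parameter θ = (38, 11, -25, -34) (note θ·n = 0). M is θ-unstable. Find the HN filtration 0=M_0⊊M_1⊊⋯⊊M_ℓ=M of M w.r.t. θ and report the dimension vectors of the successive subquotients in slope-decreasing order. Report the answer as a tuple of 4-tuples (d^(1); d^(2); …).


Via rank(M_{q-1}∘⋯∘M_p): M ≅ I[1,1], I[1,4], I[2,3]^2.
μ_θ-semistable layers: μ^(1)=38; μ^(2)=-5/2; μ^(3)=-7

((1, 0, 0, 0); (1, 1, 1, 1); (0, 2, 2, 0))


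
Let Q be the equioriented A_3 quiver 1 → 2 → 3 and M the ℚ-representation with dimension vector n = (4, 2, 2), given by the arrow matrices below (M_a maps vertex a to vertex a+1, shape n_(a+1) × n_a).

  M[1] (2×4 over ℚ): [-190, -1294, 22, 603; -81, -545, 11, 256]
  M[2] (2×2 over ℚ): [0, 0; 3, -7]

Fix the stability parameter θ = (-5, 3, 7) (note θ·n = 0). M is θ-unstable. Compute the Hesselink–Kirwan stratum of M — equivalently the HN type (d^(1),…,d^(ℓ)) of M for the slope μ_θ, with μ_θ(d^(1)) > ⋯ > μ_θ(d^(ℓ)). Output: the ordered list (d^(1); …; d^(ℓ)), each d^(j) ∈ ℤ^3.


Via rank(M_{q-1}∘⋯∘M_p): M ≅ I[1,1]^2, I[1,2], I[1,3], I[3,3].
μ_θ-semistable layers: μ^(1)=7; μ^(2)=3; μ^(3)=-5

((0, 0, 2); (0, 2, 0); (4, 0, 0))


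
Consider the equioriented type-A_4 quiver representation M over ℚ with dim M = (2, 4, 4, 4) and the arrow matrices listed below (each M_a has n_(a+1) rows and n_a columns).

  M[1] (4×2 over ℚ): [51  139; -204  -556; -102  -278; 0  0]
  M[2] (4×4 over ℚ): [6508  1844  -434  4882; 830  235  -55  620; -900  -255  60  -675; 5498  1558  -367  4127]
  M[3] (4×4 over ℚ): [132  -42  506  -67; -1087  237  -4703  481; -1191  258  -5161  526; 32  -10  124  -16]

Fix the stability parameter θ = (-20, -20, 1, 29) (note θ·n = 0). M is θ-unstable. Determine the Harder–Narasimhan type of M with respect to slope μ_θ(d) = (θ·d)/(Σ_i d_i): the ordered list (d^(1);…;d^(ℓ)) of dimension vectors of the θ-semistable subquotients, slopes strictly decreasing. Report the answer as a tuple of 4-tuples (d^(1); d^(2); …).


Barcode: M ≅ I[1,1], I[1,2], I[2,2], I[2,4]^2, I[3,4]^2. HN layers by μ_θ (3 steps, strictly decreasing):
  μ^(1)=29; μ^(2)=1; μ^(3)=-20

((0, 0, 0, 4); (0, 0, 4, 0); (2, 4, 0, 0))


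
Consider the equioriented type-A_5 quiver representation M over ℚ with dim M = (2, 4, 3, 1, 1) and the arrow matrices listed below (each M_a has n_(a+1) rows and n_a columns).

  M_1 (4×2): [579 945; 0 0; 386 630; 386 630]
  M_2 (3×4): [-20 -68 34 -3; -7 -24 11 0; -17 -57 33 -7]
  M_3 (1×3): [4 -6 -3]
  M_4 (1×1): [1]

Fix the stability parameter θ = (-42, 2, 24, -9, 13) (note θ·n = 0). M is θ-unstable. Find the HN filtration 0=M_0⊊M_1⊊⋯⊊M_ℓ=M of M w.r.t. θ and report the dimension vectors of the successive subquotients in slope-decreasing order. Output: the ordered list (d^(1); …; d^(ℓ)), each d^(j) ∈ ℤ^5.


Via rank(M_{q-1}∘⋯∘M_p): M ≅ I[1,1], I[1,5], I[2,2], I[2,3]^2.
μ_θ-semistable layers: μ^(1)=24; μ^(2)=13; μ^(3)=15/2; μ^(4)=2; μ^(5)=-42

((0, 0, 2, 0, 0); (0, 0, 0, 0, 1); (0, 0, 1, 1, 0); (0, 4, 0, 0, 0); (2, 0, 0, 0, 0))
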